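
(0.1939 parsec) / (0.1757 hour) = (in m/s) 9.459e+12. Check: 1 parsec = 3.0856776e+16 m, so 0.1939 parsec = 0.1939 * 3.0856776e+16 = 5.9831288e+15 m. 1 hour = 3600 s, so 0.1757 hour = 0.1757 * 3600 = 632.52 s. Combine: 5.9831288e+15 m / 632.52 s = 9.4591931e+12 m/s. Result: 9.4591931e+12 m/s ≈ 9.459e+12 m/s (4 s.f.).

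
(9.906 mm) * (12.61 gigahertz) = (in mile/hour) 2.794e+08. Check: 1 mm = 0.001 m, so 9.906 mm = 9.906 * 0.001 = 0.009906 m. 1 gigahertz = 1e+09 Hz, so 12.61 gigahertz = 12.61 * 1e+09 = 1.261e+10 Hz. Combine: 0.009906 m * 1.261e+10 Hz = 1.2491466e+08 m/s. 1 mile/hour = 0.44704 m/s, so 1.2491466e+08 m/s = 1.2491466e+08 / 0.44704 = 2.7942614e+08 mile/hour ≈ 2.794e+08 mile/hour (4 s.f.).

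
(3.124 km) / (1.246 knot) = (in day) 1 km = 1000 m, so 3.124 km = 3.124 * 1000 = 3124 m. 1 knot = 0.51444444 m/s, so 1.246 knot = 1.246 * 0.51444444 = 0.64099778 m/s. Combine: 3124 m / 0.64099778 m/s = 4873.6518 s. 1 day = 86400 s, so 4873.6518 s = 4873.6518 / 86400 = 0.056408007 day ≈ 0.05641 day (4 s.f.). Final answer: 0.05641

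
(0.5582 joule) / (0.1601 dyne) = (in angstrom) 0.5582 joule = 0.5582 J. 1 dyne = 1e-05 N, so 0.1601 dyne = 0.1601 * 1e-05 = 1.601e-06 N. Combine: 0.5582 J / 1.601e-06 N = 348657.09 m. 1 angstrom = 1e-10 m, so 348657.09 m = 348657.09 / 1e-10 = 3.4865709e+15 angstrom ≈ 3.487e+15 angstrom (4 s.f.). Final answer: 3.487e+15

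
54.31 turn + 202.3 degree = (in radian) 1 turn = 6.2831853 rad, so 54.31 turn = 54.31 * 6.2831853 = 341.23979 rad. 1 degree = 0.017453293 rad, so 202.3 degree = 202.3 * 0.017453293 = 3.5308011 rad. Sum: 341.23979 + 3.5308011 = 344.7706 rad. 344.7706 rad = 344.7706 radian ≈ 344.8 radian (4 s.f.). Final answer: 344.8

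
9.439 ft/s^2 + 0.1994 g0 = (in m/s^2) 4.832. Check: 1 ft/s^2 = 0.3048 m/s^2, so 9.439 ft/s^2 = 9.439 * 0.3048 = 2.8770072 m/s^2. 1 g0 = 9.80665 m/s^2, so 0.1994 g0 = 0.1994 * 9.80665 = 1.955446 m/s^2. Sum: 2.8770072 + 1.955446 = 4.8324532 m/s^2. Result: 4.8324532 m/s^2 ≈ 4.832 m/s^2 (4 s.f.).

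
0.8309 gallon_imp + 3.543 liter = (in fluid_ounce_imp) 257.6. Check: 1 gallon_imp = 0.00454609 m^3, so 0.8309 gallon_imp = 0.8309 * 0.00454609 = 0.0037773462 m^3. 1 liter = 0.001 m^3, so 3.543 liter = 3.543 * 0.001 = 0.003543 m^3. Sum: 0.0037773462 + 0.003543 = 0.0073203462 m^3. 1 fluid_ounce_imp = 2.8413063e-05 m^3, so 0.0073203462 m^3 = 0.0073203462 / 2.8413063e-05 = 257.64017 fluid_ounce_imp ≈ 257.6 fluid_ounce_imp (4 s.f.).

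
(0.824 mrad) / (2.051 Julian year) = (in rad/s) 1 mrad = 0.001 rad, so 0.824 mrad = 0.824 * 0.001 = 0.000824 rad. 1 Julian year = 31557600 s, so 2.051 Julian year = 2.051 * 31557600 = 64724638 s. Combine: 0.000824 rad / 64724638 s = 1.2730855e-11 rad/s. Result: 1.2730855e-11 rad/s ≈ 1.273e-11 rad/s (4 s.f.). Final answer: 1.273e-11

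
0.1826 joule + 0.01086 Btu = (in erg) 1.164e+08. Check: 0.1826 joule = 0.1826 J. 1 Btu = 1055.0559 J, so 0.01086 Btu = 0.01086 * 1055.0559 = 11.457907 J. Sum: 0.1826 + 11.457907 = 11.640507 J. 1 erg = 1e-07 J, so 11.640507 J = 11.640507 / 1e-07 = 1.1640507e+08 erg ≈ 1.164e+08 erg (4 s.f.).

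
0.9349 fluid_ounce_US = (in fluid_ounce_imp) 1 fluid_ounce_US = 2.957353e-05 m^3, so 0.9349 fluid_ounce_US = 0.9349 * 2.957353e-05 = 2.7648293e-05 m^3. 1 fluid_ounce_imp = 2.8413063e-05 m^3, so 2.7648293e-05 m^3 = 2.7648293e-05 / 2.8413063e-05 = 0.97308387 fluid_ounce_imp ≈ 0.9731 fluid_ounce_imp (4 s.f.). Final answer: 0.9731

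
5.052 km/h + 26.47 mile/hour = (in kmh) 47.65. Check: 1 km/h = 0.27777778 m/s, so 5.052 km/h = 5.052 * 0.27777778 = 1.4033333 m/s. 1 mile/hour = 0.44704 m/s, so 26.47 mile/hour = 26.47 * 0.44704 = 11.833149 m/s. Sum: 1.4033333 + 11.833149 = 13.236482 m/s. 1 kmh = 0.27777778 m/s, so 13.236482 m/s = 13.236482 / 0.27777778 = 47.651336 kmh ≈ 47.65 kmh (4 s.f.).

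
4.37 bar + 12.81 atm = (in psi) 251.6. Check: 1 bar = 100000 Pa, so 4.37 bar = 4.37 * 100000 = 437000 Pa. 1 atm = 101325 Pa, so 12.81 atm = 12.81 * 101325 = 1297973.2 Pa. Sum: 437000 + 1297973.2 = 1734973.2 Pa. 1 psi = 6894.7573 Pa, so 1734973.2 Pa = 1734973.2 / 6894.7573 = 251.6366 psi ≈ 251.6 psi (4 s.f.).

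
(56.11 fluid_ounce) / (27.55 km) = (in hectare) 6.023e-12. Check: 1 fluid_ounce = 2.957353e-05 m^3, so 56.11 fluid_ounce = 56.11 * 2.957353e-05 = 0.0016593707 m^3. 1 km = 1000 m, so 27.55 km = 27.55 * 1000 = 27550 m. Combine: 0.0016593707 m^3 / 27550 m = 6.0231243e-08 m^2. 1 hectare = 10000 m^2, so 6.0231243e-08 m^2 = 6.0231243e-08 / 10000 = 6.0231243e-12 hectare ≈ 6.023e-12 hectare (4 s.f.).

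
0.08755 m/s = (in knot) 0.1702. Check: 1 knot = 0.51444444 m/s, so 0.08755 m/s = 0.08755 / 0.51444444 = 0.17018359 knot ≈ 0.1702 knot (4 s.f.).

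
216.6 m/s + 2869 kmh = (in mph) 216.6 m/s is already in m/s. 1 kmh = 0.27777778 m/s, so 2869 kmh = 2869 * 0.27777778 = 796.94444 m/s. Sum: 216.6 + 796.94444 = 1013.5444 m/s. 1 mph = 0.44704 m/s, so 1013.5444 m/s = 1013.5444 / 0.44704 = 2267.2344 mph ≈ 2267 mph (4 s.f.). Final answer: 2267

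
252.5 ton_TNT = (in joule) 1 ton_TNT = 4.184e+09 J, so 252.5 ton_TNT = 252.5 * 4.184e+09 = 1.05646e+12 J. 1.05646e+12 J = 1.05646e+12 joule ≈ 1.056e+12 joule (4 s.f.). Final answer: 1.056e+12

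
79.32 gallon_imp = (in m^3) 0.3606. Check: 1 gallon_imp = 0.00454609 m^3, so 79.32 gallon_imp = 79.32 * 0.00454609 = 0.36059586 m^3. Result: 0.36059586 m^3 ≈ 0.3606 m^3 (4 s.f.).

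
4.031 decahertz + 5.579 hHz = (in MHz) 0.0005982. Check: 1 decahertz = 10 Hz, so 4.031 decahertz = 4.031 * 10 = 40.31 Hz. 1 hHz = 100 Hz, so 5.579 hHz = 5.579 * 100 = 557.9 Hz. Sum: 40.31 + 557.9 = 598.21 Hz. 1 MHz = 1000000 Hz, so 598.21 Hz = 598.21 / 1000000 = 0.00059821 MHz ≈ 0.0005982 MHz (4 s.f.).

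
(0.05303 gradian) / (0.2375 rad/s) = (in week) 5.799e-09. Check: 1 gradian = 0.015707963 rad, so 0.05303 gradian = 0.05303 * 0.015707963 = 0.00083299329 rad. 0.2375 rad/s is already in rad/s. Combine: 0.00083299329 rad / 0.2375 rad/s = 0.0035073402 s. 1 week = 604800 s, so 0.0035073402 s = 0.0035073402 / 604800 = 5.7991736e-09 week ≈ 5.799e-09 week (4 s.f.).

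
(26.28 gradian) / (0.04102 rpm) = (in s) 96.1. Check: 1 gradian = 0.015707963 rad, so 26.28 gradian = 26.28 * 0.015707963 = 0.41280527 rad. 1 rpm = 0.10471976 rad/s, so 0.04102 rpm = 0.04102 * 0.10471976 = 0.0042956044 rad/s. Combine: 0.41280527 rad / 0.0042956044 rad/s = 96.099464 s. Result: 96.099464 s ≈ 96.1 s (4 s.f.).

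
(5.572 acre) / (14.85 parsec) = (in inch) 1 acre = 4046.8564 m^2, so 5.572 acre = 5.572 * 4046.8564 = 22549.084 m^2. 1 parsec = 3.0856776e+16 m, so 14.85 parsec = 14.85 * 3.0856776e+16 = 4.5822312e+17 m. Combine: 22549.084 m^2 / 4.5822312e+17 m = 4.9209835e-14 m. 1 inch = 0.0254 m, so 4.9209835e-14 m = 4.9209835e-14 / 0.0254 = 1.9373951e-12 inch ≈ 1.937e-12 inch (4 s.f.). Final answer: 1.937e-12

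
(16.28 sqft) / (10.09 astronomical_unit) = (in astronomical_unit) 1 sqft = 0.09290304 m^2, so 16.28 sqft = 16.28 * 0.09290304 = 1.5124615 m^2. 1 astronomical_unit = 1.4959787e+11 m, so 10.09 astronomical_unit = 10.09 * 1.4959787e+11 = 1.5094425e+12 m. Combine: 1.5124615 m^2 / 1.5094425e+12 m = 1.0020001e-12 m. 1 astronomical_unit = 1.4959787e+11 m, so 1.0020001e-12 m = 1.0020001e-12 / 1.4959787e+11 = 6.6979567e-24 astronomical_unit ≈ 6.698e-24 astronomical_unit (4 s.f.). Final answer: 6.698e-24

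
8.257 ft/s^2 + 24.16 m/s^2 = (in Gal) 1 ft/s^2 = 0.3048 m/s^2, so 8.257 ft/s^2 = 8.257 * 0.3048 = 2.5167336 m/s^2. 24.16 m/s^2 is already in m/s^2. Sum: 2.5167336 + 24.16 = 26.676734 m/s^2. 1 Gal = 0.01 m/s^2, so 26.676734 m/s^2 = 26.676734 / 0.01 = 2667.6734 Gal ≈ 2668 Gal (4 s.f.). Final answer: 2668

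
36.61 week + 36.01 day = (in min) 1 week = 604800 s, so 36.61 week = 36.61 * 604800 = 22141728 s. 1 day = 86400 s, so 36.01 day = 36.01 * 86400 = 3111264 s. Sum: 22141728 + 3111264 = 25252992 s. 1 min = 60 s, so 25252992 s = 25252992 / 60 = 420883.2 min ≈ 4.209e+05 min (4 s.f.). Final answer: 4.209e+05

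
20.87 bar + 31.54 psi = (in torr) 1.728e+04. Check: 1 bar = 100000 Pa, so 20.87 bar = 20.87 * 100000 = 2087000 Pa. 1 psi = 6894.7573 Pa, so 31.54 psi = 31.54 * 6894.7573 = 217460.65 Pa. Sum: 2087000 + 217460.65 = 2304460.6 Pa. 1 torr = 133.32237 Pa, so 2304460.6 Pa = 2304460.6 / 133.32237 = 17284.876 torr ≈ 1.728e+04 torr (4 s.f.).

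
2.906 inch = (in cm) 1 inch = 0.0254 m, so 2.906 inch = 2.906 * 0.0254 = 0.0738124 m. 1 cm = 0.01 m, so 0.0738124 m = 0.0738124 / 0.01 = 7.38124 cm ≈ 7.381 cm (4 s.f.). Final answer: 7.381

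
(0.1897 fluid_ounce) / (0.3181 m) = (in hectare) 1 fluid_ounce = 2.957353e-05 m^3, so 0.1897 fluid_ounce = 0.1897 * 2.957353e-05 = 5.6100986e-06 m^3. 0.3181 m is already in m. Combine: 5.6100986e-06 m^3 / 0.3181 m = 1.7636273e-05 m^2. 1 hectare = 10000 m^2, so 1.7636273e-05 m^2 = 1.7636273e-05 / 10000 = 1.7636273e-09 hectare ≈ 1.764e-09 hectare (4 s.f.). Final answer: 1.764e-09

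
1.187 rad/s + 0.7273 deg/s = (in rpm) 11.46. Check: 1.187 rad/s is already in rad/s. 1 deg/s = 0.017453293 rad/s, so 0.7273 deg/s = 0.7273 * 0.017453293 = 0.01269378 rad/s. Sum: 1.187 + 0.01269378 = 1.1996938 rad/s. 1 rpm = 0.10471976 rad/s, so 1.1996938 rad/s = 1.1996938 / 0.10471976 = 11.456232 rpm ≈ 11.46 rpm (4 s.f.).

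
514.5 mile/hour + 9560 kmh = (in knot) 1 mile/hour = 0.44704 m/s, so 514.5 mile/hour = 514.5 * 0.44704 = 230.00208 m/s. 1 kmh = 0.27777778 m/s, so 9560 kmh = 9560 * 0.27777778 = 2655.5556 m/s. Sum: 230.00208 + 2655.5556 = 2885.5576 m/s. 1 knot = 0.51444444 m/s, so 2885.5576 m/s = 2885.5576 / 0.51444444 = 5609.0753 knot ≈ 5609 knot (4 s.f.). Final answer: 5609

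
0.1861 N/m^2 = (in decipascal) 0.1861 N/m^2 = 0.1861 Pa. 1 decipascal = 0.1 Pa, so 0.1861 Pa = 0.1861 / 0.1 = 1.861 decipascal. Final answer: 1.861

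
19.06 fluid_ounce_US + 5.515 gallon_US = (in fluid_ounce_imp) 1 fluid_ounce_US = 2.957353e-05 m^3, so 19.06 fluid_ounce_US = 19.06 * 2.957353e-05 = 0.00056367147 m^3. 1 gallon_US = 0.0037854118 m^3, so 5.515 gallon_US = 5.515 * 0.0037854118 = 0.020876546 m^3. Sum: 0.00056367147 + 0.020876546 = 0.021440217 m^3. 1 fluid_ounce_imp = 2.8413063e-05 m^3, so 0.021440217 m^3 = 0.021440217 / 2.8413063e-05 = 754.59016 fluid_ounce_imp ≈ 754.6 fluid_ounce_imp (4 s.f.). Final answer: 754.6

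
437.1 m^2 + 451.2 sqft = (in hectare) 437.1 m^2 is already in m^2. 1 sqft = 0.09290304 m^2, so 451.2 sqft = 451.2 * 0.09290304 = 41.917852 m^2. Sum: 437.1 + 41.917852 = 479.01785 m^2. 1 hectare = 10000 m^2, so 479.01785 m^2 = 479.01785 / 10000 = 0.047901785 hectare ≈ 0.0479 hectare (4 s.f.). Final answer: 0.0479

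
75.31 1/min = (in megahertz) 1.255e-06. Check: 1 1/min = 0.016666667 Hz, so 75.31 1/min = 75.31 * 0.016666667 = 1.2551667 Hz. 1 megahertz = 1000000 Hz, so 1.2551667 Hz = 1.2551667 / 1000000 = 1.2551667e-06 megahertz ≈ 1.255e-06 megahertz (4 s.f.).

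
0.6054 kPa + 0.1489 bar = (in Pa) 1.55e+04. Check: 1 kPa = 1000 Pa, so 0.6054 kPa = 0.6054 * 1000 = 605.4 Pa. 1 bar = 100000 Pa, so 0.1489 bar = 0.1489 * 100000 = 14890 Pa. Sum: 605.4 + 14890 = 15495.4 Pa. Result: 15495.4 Pa ≈ 1.55e+04 Pa (4 s.f.).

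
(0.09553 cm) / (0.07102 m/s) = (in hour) 1 cm = 0.01 m, so 0.09553 cm = 0.09553 * 0.01 = 0.0009553 m. 0.07102 m/s is already in m/s. Combine: 0.0009553 m / 0.07102 m/s = 0.013451141 s. 1 hour = 3600 s, so 0.013451141 s = 0.013451141 / 3600 = 3.7364279e-06 hour ≈ 3.736e-06 hour (4 s.f.). Final answer: 3.736e-06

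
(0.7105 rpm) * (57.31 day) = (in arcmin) 1 rpm = 0.10471976 rad/s, so 0.7105 rpm = 0.7105 * 0.10471976 = 0.074403386 rad/s. 1 day = 86400 s, so 57.31 day = 57.31 * 86400 = 4951584 s. Combine: 0.074403386 rad/s * 4951584 s = 368414.62 rad. 1 arcmin = 0.00029088821 rad, so 368414.62 rad = 368414.62 / 0.00029088821 = 1.2665162e+09 arcmin ≈ 1.267e+09 arcmin (4 s.f.). Final answer: 1.267e+09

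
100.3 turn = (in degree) 3.611e+04. Check: 1 turn = 6.2831853 rad, so 100.3 turn = 100.3 * 6.2831853 = 630.20349 rad. 1 degree = 0.017453293 rad, so 630.20349 rad = 630.20349 / 0.017453293 = 36108 degree ≈ 3.611e+04 degree (4 s.f.).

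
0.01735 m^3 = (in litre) 17.35. Check: 1 litre = 0.001 m^3, so 0.01735 m^3 = 0.01735 / 0.001 = 17.35 litre.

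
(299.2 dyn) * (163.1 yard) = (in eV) 2.785e+18. Check: 1 dyn = 1e-05 N, so 299.2 dyn = 299.2 * 1e-05 = 0.002992 N. 1 yard = 0.9144 m, so 163.1 yard = 163.1 * 0.9144 = 149.13864 m. Combine: 0.002992 N * 149.13864 m = 0.44622281 J. 1 eV = 1.6021766e-19 J, so 0.44622281 J = 0.44622281 / 1.6021766e-19 = 2.7851037e+18 eV ≈ 2.785e+18 eV (4 s.f.).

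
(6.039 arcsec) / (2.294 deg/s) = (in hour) 2.031e-07. Check: 1 arcsec = 4.8481368e-06 rad, so 6.039 arcsec = 6.039 * 4.8481368e-06 = 2.9277898e-05 rad. 1 deg/s = 0.017453293 rad/s, so 2.294 deg/s = 2.294 * 0.017453293 = 0.040037853 rad/s. Combine: 2.9277898e-05 rad / 0.040037853 rad/s = 0.00073125545 s. 1 hour = 3600 s, so 0.00073125545 s = 0.00073125545 / 3600 = 2.0312651e-07 hour ≈ 2.031e-07 hour (4 s.f.).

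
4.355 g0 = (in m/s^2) 42.71. Check: 1 g0 = 9.80665 m/s^2, so 4.355 g0 = 4.355 * 9.80665 = 42.707961 m/s^2. Result: 42.707961 m/s^2 ≈ 42.71 m/s^2 (4 s.f.).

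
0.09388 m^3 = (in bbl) 1 bbl = 0.15898729 m^3, so 0.09388 m^3 = 0.09388 / 0.15898729 = 0.59048744 bbl ≈ 0.5905 bbl (4 s.f.). Final answer: 0.5905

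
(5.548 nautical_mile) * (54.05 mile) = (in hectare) 8.938e+04. Check: 1 nautical_mile = 1852 m, so 5.548 nautical_mile = 5.548 * 1852 = 10274.896 m. 1 mile = 1609.344 m, so 54.05 mile = 54.05 * 1609.344 = 86985.043 m. Combine: 10274.896 m * 86985.043 m = 8.9376227e+08 m^2. 1 hectare = 10000 m^2, so 8.9376227e+08 m^2 = 8.9376227e+08 / 10000 = 89376.227 hectare ≈ 8.938e+04 hectare (4 s.f.).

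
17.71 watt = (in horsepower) 0.02375. Check: 17.71 watt = 17.71 W. 1 horsepower = 745.69987 W, so 17.71 W = 17.71 / 745.69987 = 0.023749501 horsepower ≈ 0.02375 horsepower (4 s.f.).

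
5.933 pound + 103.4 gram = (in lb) 1 pound = 0.45359237 kg, so 5.933 pound = 5.933 * 0.45359237 = 2.6911635 kg. 1 gram = 0.001 kg, so 103.4 gram = 103.4 * 0.001 = 0.1034 kg. Sum: 2.6911635 + 0.1034 = 2.7945635 kg. 1 lb = 0.45359237 kg, so 2.7945635 kg = 2.7945635 / 0.45359237 = 6.160958 lb ≈ 6.161 lb (4 s.f.). Final answer: 6.161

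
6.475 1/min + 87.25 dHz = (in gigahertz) 1 1/min = 0.016666667 Hz, so 6.475 1/min = 6.475 * 0.016666667 = 0.10791667 Hz. 1 dHz = 0.1 Hz, so 87.25 dHz = 87.25 * 0.1 = 8.725 Hz. Sum: 0.10791667 + 8.725 = 8.8329167 Hz. 1 gigahertz = 1e+09 Hz, so 8.8329167 Hz = 8.8329167 / 1e+09 = 8.8329167e-09 gigahertz ≈ 8.833e-09 gigahertz (4 s.f.). Final answer: 8.833e-09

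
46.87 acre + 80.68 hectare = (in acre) 246.2. Check: 1 acre = 4046.8564 m^2, so 46.87 acre = 46.87 * 4046.8564 = 189676.16 m^2. 1 hectare = 10000 m^2, so 80.68 hectare = 80.68 * 10000 = 806800 m^2. Sum: 189676.16 + 806800 = 996476.16 m^2. 1 acre = 4046.8564 m^2, so 996476.16 m^2 = 996476.16 / 4046.8564 = 246.23462 acre ≈ 246.2 acre (4 s.f.).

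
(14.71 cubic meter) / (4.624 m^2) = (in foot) 14.71 cubic meter = 14.71 m^3. 4.624 m^2 is already in m^2. Combine: 14.71 m^3 / 4.624 m^2 = 3.1812284 m. 1 foot = 0.3048 m, so 3.1812284 m = 3.1812284 / 0.3048 = 10.437101 foot ≈ 10.44 foot (4 s.f.). Final answer: 10.44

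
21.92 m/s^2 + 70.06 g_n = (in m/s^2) 21.92 m/s^2 is already in m/s^2. 1 g_n = 9.80665 m/s^2, so 70.06 g_n = 70.06 * 9.80665 = 687.0539 m/s^2. Sum: 21.92 + 687.0539 = 708.9739 m/s^2. Result: 708.9739 m/s^2 ≈ 709 m/s^2 (4 s.f.). Final answer: 709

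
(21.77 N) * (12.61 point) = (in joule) 0.09684. Check: 21.77 N is already in N. 1 point = 0.00035277778 m, so 12.61 point = 12.61 * 0.00035277778 = 0.0044485278 m. Combine: 21.77 N * 0.0044485278 m = 0.09684445 J. 0.09684445 J = 0.09684445 joule ≈ 0.09684 joule (4 s.f.).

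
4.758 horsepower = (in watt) 1 horsepower = 745.69987 W, so 4.758 horsepower = 4.758 * 745.69987 = 3548.04 W. 3548.04 W = 3548.04 watt ≈ 3548 watt (4 s.f.). Final answer: 3548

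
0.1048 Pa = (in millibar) 1 millibar = 100 Pa, so 0.1048 Pa = 0.1048 / 100 = 0.001048 millibar. Final answer: 0.001048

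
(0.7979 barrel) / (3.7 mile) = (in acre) 5.264e-09. Check: 1 barrel = 0.15898729 m^3, so 0.7979 barrel = 0.7979 * 0.15898729 = 0.12685596 m^3. 1 mile = 1609.344 m, so 3.7 mile = 3.7 * 1609.344 = 5954.5728 m. Combine: 0.12685596 m^3 / 5954.5728 m = 2.1303957e-05 m^2. 1 acre = 4046.8564 m^2, so 2.1303957e-05 m^2 = 2.1303957e-05 / 4046.8564 = 5.2643224e-09 acre ≈ 5.264e-09 acre (4 s.f.).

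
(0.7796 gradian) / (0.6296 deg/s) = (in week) 1.843e-06. Check: 1 gradian = 0.015707963 rad, so 0.7796 gradian = 0.7796 * 0.015707963 = 0.012245928 rad. 1 deg/s = 0.017453293 rad/s, so 0.6296 deg/s = 0.6296 * 0.017453293 = 0.010988593 rad/s. Combine: 0.012245928 rad / 0.010988593 rad/s = 1.1144219 s. 1 week = 604800 s, so 1.1144219 s = 1.1144219 / 604800 = 1.8426287e-06 week ≈ 1.843e-06 week (4 s.f.).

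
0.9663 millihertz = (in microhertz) 966.3. Check: 1 millihertz = 0.001 Hz, so 0.9663 millihertz = 0.9663 * 0.001 = 0.0009663 Hz. 1 microhertz = 1e-06 Hz, so 0.0009663 Hz = 0.0009663 / 1e-06 = 966.3 microhertz.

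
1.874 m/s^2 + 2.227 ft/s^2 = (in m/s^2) 2.553. Check: 1.874 m/s^2 is already in m/s^2. 1 ft/s^2 = 0.3048 m/s^2, so 2.227 ft/s^2 = 2.227 * 0.3048 = 0.6787896 m/s^2. Sum: 1.874 + 0.6787896 = 2.5527896 m/s^2. Result: 2.5527896 m/s^2 ≈ 2.553 m/s^2 (4 s.f.).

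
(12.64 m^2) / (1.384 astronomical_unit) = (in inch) 12.64 m^2 is already in m^2. 1 astronomical_unit = 1.4959787e+11 m, so 1.384 astronomical_unit = 1.384 * 1.4959787e+11 = 2.0704345e+11 m. Combine: 12.64 m^2 / 2.0704345e+11 m = 6.1049986e-11 m. 1 inch = 0.0254 m, so 6.1049986e-11 m = 6.1049986e-11 / 0.0254 = 2.4035428e-09 inch ≈ 2.404e-09 inch (4 s.f.). Final answer: 2.404e-09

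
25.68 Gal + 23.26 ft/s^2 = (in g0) 1 Gal = 0.01 m/s^2, so 25.68 Gal = 25.68 * 0.01 = 0.2568 m/s^2. 1 ft/s^2 = 0.3048 m/s^2, so 23.26 ft/s^2 = 23.26 * 0.3048 = 7.089648 m/s^2. Sum: 0.2568 + 7.089648 = 7.346448 m/s^2. 1 g0 = 9.80665 m/s^2, so 7.346448 m/s^2 = 7.346448 / 9.80665 = 0.74912921 g0 ≈ 0.7491 g0 (4 s.f.). Final answer: 0.7491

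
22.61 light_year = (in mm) 1 light_year = 9.4607305e+15 m, so 22.61 light_year = 22.61 * 9.4607305e+15 = 2.1390712e+17 m. 1 mm = 0.001 m, so 2.1390712e+17 m = 2.1390712e+17 / 0.001 = 2.1390712e+20 mm ≈ 2.139e+20 mm (4 s.f.). Final answer: 2.139e+20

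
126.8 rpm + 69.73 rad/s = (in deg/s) 1 rpm = 0.10471976 rad/s, so 126.8 rpm = 126.8 * 0.10471976 = 13.278465 rad/s. 69.73 rad/s is already in rad/s. Sum: 13.278465 + 69.73 = 83.008465 rad/s. 1 deg/s = 0.017453293 rad/s, so 83.008465 rad/s = 83.008465 / 0.017453293 = 4756.0347 deg/s ≈ 4756 deg/s (4 s.f.). Final answer: 4756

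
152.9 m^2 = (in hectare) 0.01529. Check: 1 hectare = 10000 m^2, so 152.9 m^2 = 152.9 / 10000 = 0.01529 hectare.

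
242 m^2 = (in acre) 0.0598. Check: 1 acre = 4046.8564 m^2, so 242 m^2 = 242 / 4046.8564 = 0.059799502 acre ≈ 0.0598 acre (4 s.f.).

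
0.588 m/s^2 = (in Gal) 58.8. Check: 1 Gal = 0.01 m/s^2, so 0.588 m/s^2 = 0.588 / 0.01 = 58.8 Gal.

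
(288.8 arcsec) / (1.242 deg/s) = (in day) 1 arcsec = 4.8481368e-06 rad, so 288.8 arcsec = 288.8 * 4.8481368e-06 = 0.0014001419 rad. 1 deg/s = 0.017453293 rad/s, so 1.242 deg/s = 1.242 * 0.017453293 = 0.021676989 rad/s. Combine: 0.0014001419 rad / 0.021676989 rad/s = 0.064591161 s. 1 day = 86400 s, so 0.064591161 s = 0.064591161 / 86400 = 7.4758288e-07 day ≈ 7.476e-07 day (4 s.f.). Final answer: 7.476e-07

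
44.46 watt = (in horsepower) 0.05962. Check: 44.46 watt = 44.46 W. 1 horsepower = 745.69987 W, so 44.46 W = 44.46 / 745.69987 = 0.059621842 horsepower ≈ 0.05962 horsepower (4 s.f.).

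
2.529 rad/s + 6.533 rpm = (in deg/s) 184.1. Check: 2.529 rad/s is already in rad/s. 1 rpm = 0.10471976 rad/s, so 6.533 rpm = 6.533 * 0.10471976 = 0.68413416 rad/s. Sum: 2.529 + 0.68413416 = 3.2131342 rad/s. 1 deg/s = 0.017453293 rad/s, so 3.2131342 rad/s = 3.2131342 / 0.017453293 = 184.09903 deg/s ≈ 184.1 deg/s (4 s.f.).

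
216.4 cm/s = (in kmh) 1 cm/s = 0.01 m/s, so 216.4 cm/s = 216.4 * 0.01 = 2.164 m/s. 1 kmh = 0.27777778 m/s, so 2.164 m/s = 2.164 / 0.27777778 = 7.7904 kmh ≈ 7.79 kmh (4 s.f.). Final answer: 7.79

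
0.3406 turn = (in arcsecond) 1 turn = 6.2831853 rad, so 0.3406 turn = 0.3406 * 6.2831853 = 2.1400529 rad. 1 arcsecond = 4.8481368e-06 rad, so 2.1400529 rad = 2.1400529 / 4.8481368e-06 = 441417.6 arcsecond ≈ 4.414e+05 arcsecond (4 s.f.). Final answer: 4.414e+05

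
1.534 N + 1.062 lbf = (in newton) 6.258. Check: 1.534 N is already in N. 1 lbf = 4.4482216 N, so 1.062 lbf = 1.062 * 4.4482216 = 4.7240114 N. Sum: 1.534 + 4.7240114 = 6.2580114 N. 6.2580114 N = 6.2580114 newton ≈ 6.258 newton (4 s.f.).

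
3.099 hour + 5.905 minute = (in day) 0.1332. Check: 1 hour = 3600 s, so 3.099 hour = 3.099 * 3600 = 11156.4 s. 1 minute = 60 s, so 5.905 minute = 5.905 * 60 = 354.3 s. Sum: 11156.4 + 354.3 = 11510.7 s. 1 day = 86400 s, so 11510.7 s = 11510.7 / 86400 = 0.13322569 day ≈ 0.1332 day (4 s.f.).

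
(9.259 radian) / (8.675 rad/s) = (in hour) 0.0002965. Check: 9.259 radian = 9.259 rad. 8.675 rad/s is already in rad/s. Combine: 9.259 rad / 8.675 rad/s = 1.0673199 s. 1 hour = 3600 s, so 1.0673199 s = 1.0673199 / 3600 = 0.00029647775 hour ≈ 0.0002965 hour (4 s.f.).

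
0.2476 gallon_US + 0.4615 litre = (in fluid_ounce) 47.3. Check: 1 gallon_US = 0.0037854118 m^3, so 0.2476 gallon_US = 0.2476 * 0.0037854118 = 0.00093726796 m^3. 1 litre = 0.001 m^3, so 0.4615 litre = 0.4615 * 0.001 = 0.0004615 m^3. Sum: 0.00093726796 + 0.0004615 = 0.001398768 m^3. 1 fluid_ounce = 2.957353e-05 m^3, so 0.001398768 m^3 = 0.001398768 / 2.957353e-05 = 47.297971 fluid_ounce ≈ 47.3 fluid_ounce (4 s.f.).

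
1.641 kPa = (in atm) 0.0162. Check: 1 kPa = 1000 Pa, so 1.641 kPa = 1.641 * 1000 = 1641 Pa. 1 atm = 101325 Pa, so 1641 Pa = 1641 / 101325 = 0.016195411 atm ≈ 0.0162 atm (4 s.f.).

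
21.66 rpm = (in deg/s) 1 rpm = 0.10471976 rad/s, so 21.66 rpm = 21.66 * 0.10471976 = 2.2682299 rad/s. 1 deg/s = 0.017453293 rad/s, so 2.2682299 rad/s = 2.2682299 / 0.017453293 = 129.96 deg/s ≈ 130 deg/s (4 s.f.). Final answer: 130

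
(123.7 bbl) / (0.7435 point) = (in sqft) 1 bbl = 0.15898729 m^3, so 123.7 bbl = 123.7 * 0.15898729 = 19.666728 m^3. 1 point = 0.00035277778 m, so 0.7435 point = 0.7435 * 0.00035277778 = 0.00026229028 m. Combine: 19.666728 m^3 / 0.00026229028 m = 74980.775 m^2. 1 sqft = 0.09290304 m^2, so 74980.775 m^2 = 74980.775 / 0.09290304 = 807086.35 sqft ≈ 8.071e+05 sqft (4 s.f.). Final answer: 8.071e+05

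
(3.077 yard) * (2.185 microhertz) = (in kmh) 1 yard = 0.9144 m, so 3.077 yard = 3.077 * 0.9144 = 2.8136088 m. 1 microhertz = 1e-06 Hz, so 2.185 microhertz = 2.185 * 1e-06 = 2.185e-06 Hz. Combine: 2.8136088 m * 2.185e-06 Hz = 6.1477352e-06 m/s. 1 kmh = 0.27777778 m/s, so 6.1477352e-06 m/s = 6.1477352e-06 / 0.27777778 = 2.2131847e-05 kmh ≈ 2.213e-05 kmh (4 s.f.). Final answer: 2.213e-05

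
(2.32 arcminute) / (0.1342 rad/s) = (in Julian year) 1 arcminute = 0.00029088821 rad, so 2.32 arcminute = 2.32 * 0.00029088821 = 0.00067486064 rad. 0.1342 rad/s is already in rad/s. Combine: 0.00067486064 rad / 0.1342 rad/s = 0.0050287678 s. 1 Julian year = 31557600 s, so 0.0050287678 s = 0.0050287678 / 31557600 = 1.5935204e-10 Julian year ≈ 1.594e-10 Julian year (4 s.f.). Final answer: 1.594e-10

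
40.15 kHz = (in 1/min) 2.409e+06. Check: 1 kHz = 1000 Hz, so 40.15 kHz = 40.15 * 1000 = 40150 Hz. 1 1/min = 0.016666667 Hz, so 40150 Hz = 40150 / 0.016666667 = 2409000 1/min ≈ 2.409e+06 1/min (4 s.f.).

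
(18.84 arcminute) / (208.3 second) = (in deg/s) 0.001507. Check: 1 arcminute = 0.00029088821 rad, so 18.84 arcminute = 18.84 * 0.00029088821 = 0.0054803339 rad. 208.3 second = 208.3 s. Combine: 0.0054803339 rad / 208.3 s = 2.6309812e-05 rad/s. 1 deg/s = 0.017453293 rad/s, so 2.6309812e-05 rad/s = 2.6309812e-05 / 0.017453293 = 0.0015074412 deg/s ≈ 0.001507 deg/s (4 s.f.).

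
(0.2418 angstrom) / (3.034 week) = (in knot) 2.561e-17. Check: 1 angstrom = 1e-10 m, so 0.2418 angstrom = 0.2418 * 1e-10 = 2.418e-11 m. 1 week = 604800 s, so 3.034 week = 3.034 * 604800 = 1834963.2 s. Combine: 2.418e-11 m / 1834963.2 s = 1.3177376e-17 m/s. 1 knot = 0.51444444 m/s, so 1.3177376e-17 m/s = 1.3177376e-17 / 0.51444444 = 2.561477e-17 knot ≈ 2.561e-17 knot (4 s.f.).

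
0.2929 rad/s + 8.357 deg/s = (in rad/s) 0.2929 rad/s is already in rad/s. 1 deg/s = 0.017453293 rad/s, so 8.357 deg/s = 8.357 * 0.017453293 = 0.14585717 rad/s. Sum: 0.2929 + 0.14585717 = 0.43875717 rad/s. Result: 0.43875717 rad/s ≈ 0.4388 rad/s (4 s.f.). Final answer: 0.4388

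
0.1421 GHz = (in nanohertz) 1.421e+17. Check: 1 GHz = 1e+09 Hz, so 0.1421 GHz = 0.1421 * 1e+09 = 1.421e+08 Hz. 1 nanohertz = 1e-09 Hz, so 1.421e+08 Hz = 1.421e+08 / 1e-09 = 1.421e+17 nanohertz.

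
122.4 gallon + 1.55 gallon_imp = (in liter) 1 gallon = 0.0037854118 m^3, so 122.4 gallon = 122.4 * 0.0037854118 = 0.4633344 m^3. 1 gallon_imp = 0.00454609 m^3, so 1.55 gallon_imp = 1.55 * 0.00454609 = 0.0070464395 m^3. Sum: 0.4633344 + 0.0070464395 = 0.47038084 m^3. 1 liter = 0.001 m^3, so 0.47038084 m^3 = 0.47038084 / 0.001 = 470.38084 liter ≈ 470.4 liter (4 s.f.). Final answer: 470.4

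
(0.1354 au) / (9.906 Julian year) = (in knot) 126. Check: 1 au = 1.4959787e+11 m, so 0.1354 au = 0.1354 * 1.4959787e+11 = 2.0255552e+10 m. 1 Julian year = 31557600 s, so 9.906 Julian year = 9.906 * 31557600 = 3.1260959e+08 s. Combine: 2.0255552e+10 m / 3.1260959e+08 s = 64.795043 m/s. 1 knot = 0.51444444 m/s, so 64.795043 m/s = 64.795043 / 0.51444444 = 125.95149 knot ≈ 126 knot (4 s.f.).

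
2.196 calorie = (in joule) 9.188. Check: 1 calorie = 4.184 J, so 2.196 calorie = 2.196 * 4.184 = 9.188064 J. 9.188064 J = 9.188064 joule ≈ 9.188 joule (4 s.f.).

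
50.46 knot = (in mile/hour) 58.07. Check: 1 knot = 0.51444444 m/s, so 50.46 knot = 50.46 * 0.51444444 = 25.958867 m/s. 1 mile/hour = 0.44704 m/s, so 25.958867 m/s = 25.958867 / 0.44704 = 58.068331 mile/hour ≈ 58.07 mile/hour (4 s.f.).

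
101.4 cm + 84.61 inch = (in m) 1 cm = 0.01 m, so 101.4 cm = 101.4 * 0.01 = 1.014 m. 1 inch = 0.0254 m, so 84.61 inch = 84.61 * 0.0254 = 2.149094 m. Sum: 1.014 + 2.149094 = 3.163094 m. Result: 3.163094 m ≈ 3.163 m (4 s.f.). Final answer: 3.163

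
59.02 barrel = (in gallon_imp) 2064. Check: 1 barrel = 0.15898729 m^3, so 59.02 barrel = 59.02 * 0.15898729 = 9.3834301 m^3. 1 gallon_imp = 0.00454609 m^3, so 9.3834301 m^3 = 9.3834301 / 0.00454609 = 2064.0661 gallon_imp ≈ 2064 gallon_imp (4 s.f.).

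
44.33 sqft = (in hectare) 1 sqft = 0.09290304 m^2, so 44.33 sqft = 44.33 * 0.09290304 = 4.1183918 m^2. 1 hectare = 10000 m^2, so 4.1183918 m^2 = 4.1183918 / 10000 = 0.00041183918 hectare ≈ 0.0004118 hectare (4 s.f.). Final answer: 0.0004118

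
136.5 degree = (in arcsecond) 4.914e+05. Check: 1 degree = 0.017453293 rad, so 136.5 degree = 136.5 * 0.017453293 = 2.3823744 rad. 1 arcsecond = 4.8481368e-06 rad, so 2.3823744 rad = 2.3823744 / 4.8481368e-06 = 491400 arcsecond ≈ 4.914e+05 arcsecond (4 s.f.).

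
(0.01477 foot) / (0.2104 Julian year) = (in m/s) 1 foot = 0.3048 m, so 0.01477 foot = 0.01477 * 0.3048 = 0.004501896 m. 1 Julian year = 31557600 s, so 0.2104 Julian year = 0.2104 * 31557600 = 6639719 s. Combine: 0.004501896 m / 6639719 s = 6.7802507e-10 m/s. Result: 6.7802507e-10 m/s ≈ 6.78e-10 m/s (4 s.f.). Final answer: 6.78e-10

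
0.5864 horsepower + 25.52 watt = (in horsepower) 1 horsepower = 745.69987 W, so 0.5864 horsepower = 0.5864 * 745.69987 = 437.2784 W. 25.52 watt = 25.52 W. Sum: 437.2784 + 25.52 = 462.7984 W. 1 horsepower = 745.69987 W, so 462.7984 W = 462.7984 / 745.69987 = 0.62062288 horsepower ≈ 0.6206 horsepower (4 s.f.). Final answer: 0.6206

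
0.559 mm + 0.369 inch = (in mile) 6.171e-06. Check: 1 mm = 0.001 m, so 0.559 mm = 0.559 * 0.001 = 0.000559 m. 1 inch = 0.0254 m, so 0.369 inch = 0.369 * 0.0254 = 0.0093726 m. Sum: 0.000559 + 0.0093726 = 0.0099316 m. 1 mile = 1609.344 m, so 0.0099316 m = 0.0099316 / 1609.344 = 6.1712101e-06 mile ≈ 6.171e-06 mile (4 s.f.).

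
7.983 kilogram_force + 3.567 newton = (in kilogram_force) 1 kilogram_force = 9.80665 N, so 7.983 kilogram_force = 7.983 * 9.80665 = 78.286487 N. 3.567 newton = 3.567 N. Sum: 78.286487 + 3.567 = 81.853487 N. 1 kilogram_force = 9.80665 N, so 81.853487 N = 81.853487 / 9.80665 = 8.3467328 kilogram_force ≈ 8.347 kilogram_force (4 s.f.). Final answer: 8.347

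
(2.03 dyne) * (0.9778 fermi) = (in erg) 1 dyne = 1e-05 N, so 2.03 dyne = 2.03 * 1e-05 = 2.03e-05 N. 1 fermi = 1e-15 m, so 0.9778 fermi = 0.9778 * 1e-15 = 9.778e-16 m. Combine: 2.03e-05 N * 9.778e-16 m = 1.984934e-20 J. 1 erg = 1e-07 J, so 1.984934e-20 J = 1.984934e-20 / 1e-07 = 1.984934e-13 erg ≈ 1.985e-13 erg (4 s.f.). Final answer: 1.985e-13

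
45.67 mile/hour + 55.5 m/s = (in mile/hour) 1 mile/hour = 0.44704 m/s, so 45.67 mile/hour = 45.67 * 0.44704 = 20.416317 m/s. 55.5 m/s is already in m/s. Sum: 20.416317 + 55.5 = 75.916317 m/s. 1 mile/hour = 0.44704 m/s, so 75.916317 m/s = 75.916317 / 0.44704 = 169.81996 mile/hour ≈ 169.8 mile/hour (4 s.f.). Final answer: 169.8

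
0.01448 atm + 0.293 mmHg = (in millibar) 1 atm = 101325 Pa, so 0.01448 atm = 0.01448 * 101325 = 1467.186 Pa. 1 mmHg = 133.32237 Pa, so 0.293 mmHg = 0.293 * 133.32237 = 39.063454 Pa. Sum: 1467.186 + 39.063454 = 1506.2495 Pa. 1 millibar = 100 Pa, so 1506.2495 Pa = 1506.2495 / 100 = 15.062495 millibar ≈ 15.06 millibar (4 s.f.). Final answer: 15.06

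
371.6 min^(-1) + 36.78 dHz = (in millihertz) 1 min^(-1) = 0.016666667 Hz, so 371.6 min^(-1) = 371.6 * 0.016666667 = 6.1933333 Hz. 1 dHz = 0.1 Hz, so 36.78 dHz = 36.78 * 0.1 = 3.678 Hz. Sum: 6.1933333 + 3.678 = 9.8713333 Hz. 1 millihertz = 0.001 Hz, so 9.8713333 Hz = 9.8713333 / 0.001 = 9871.3333 millihertz ≈ 9871 millihertz (4 s.f.). Final answer: 9871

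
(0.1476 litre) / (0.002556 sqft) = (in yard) 0.6798. Check: 1 litre = 0.001 m^3, so 0.1476 litre = 0.1476 * 0.001 = 0.0001476 m^3. 1 sqft = 0.09290304 m^2, so 0.002556 sqft = 0.002556 * 0.09290304 = 0.00023746017 m^2. Combine: 0.0001476 m^3 / 0.00023746017 m^2 = 0.62157793 m. 1 yard = 0.9144 m, so 0.62157793 m = 0.62157793 / 0.9144 = 0.67976589 yard ≈ 0.6798 yard (4 s.f.).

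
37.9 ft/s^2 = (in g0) 1 ft/s^2 = 0.3048 m/s^2, so 37.9 ft/s^2 = 37.9 * 0.3048 = 11.55192 m/s^2. 1 g0 = 9.80665 m/s^2, so 11.55192 m/s^2 = 11.55192 / 9.80665 = 1.177968 g0 ≈ 1.178 g0 (4 s.f.). Final answer: 1.178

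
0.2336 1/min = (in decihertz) 1 1/min = 0.016666667 Hz, so 0.2336 1/min = 0.2336 * 0.016666667 = 0.0038933333 Hz. 1 decihertz = 0.1 Hz, so 0.0038933333 Hz = 0.0038933333 / 0.1 = 0.038933333 decihertz ≈ 0.03893 decihertz (4 s.f.). Final answer: 0.03893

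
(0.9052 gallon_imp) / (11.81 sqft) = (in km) 3.751e-06. Check: 1 gallon_imp = 0.00454609 m^3, so 0.9052 gallon_imp = 0.9052 * 0.00454609 = 0.0041151207 m^3. 1 sqft = 0.09290304 m^2, so 11.81 sqft = 11.81 * 0.09290304 = 1.0971849 m^2. Combine: 0.0041151207 m^3 / 1.0971849 m^2 = 0.0037506173 m. 1 km = 1000 m, so 0.0037506173 m = 0.0037506173 / 1000 = 3.7506173e-06 km ≈ 3.751e-06 km (4 s.f.).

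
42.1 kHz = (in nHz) 4.21e+13. Check: 1 kHz = 1000 Hz, so 42.1 kHz = 42.1 * 1000 = 42100 Hz. 1 nHz = 1e-09 Hz, so 42100 Hz = 42100 / 1e-09 = 4.21e+13 nHz.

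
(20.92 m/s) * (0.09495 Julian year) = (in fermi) 6.268e+22. Check: 20.92 m/s is already in m/s. 1 Julian year = 31557600 s, so 0.09495 Julian year = 0.09495 * 31557600 = 2996394.1 s. Combine: 20.92 m/s * 2996394.1 s = 62684565 m. 1 fermi = 1e-15 m, so 62684565 m = 62684565 / 1e-15 = 6.2684565e+22 fermi ≈ 6.268e+22 fermi (4 s.f.).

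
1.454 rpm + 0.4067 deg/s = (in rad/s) 1 rpm = 0.10471976 rad/s, so 1.454 rpm = 1.454 * 0.10471976 = 0.15226252 rad/s. 1 deg/s = 0.017453293 rad/s, so 0.4067 deg/s = 0.4067 * 0.017453293 = 0.0070982541 rad/s. Sum: 0.15226252 + 0.0070982541 = 0.15936078 rad/s. Result: 0.15936078 rad/s ≈ 0.1594 rad/s (4 s.f.). Final answer: 0.1594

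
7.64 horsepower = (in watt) 1 horsepower = 745.69987 W, so 7.64 horsepower = 7.64 * 745.69987 = 5697.147 W. 5697.147 W = 5697.147 watt ≈ 5697 watt (4 s.f.). Final answer: 5697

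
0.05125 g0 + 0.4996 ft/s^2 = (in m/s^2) 0.6549. Check: 1 g0 = 9.80665 m/s^2, so 0.05125 g0 = 0.05125 * 9.80665 = 0.50259081 m/s^2. 1 ft/s^2 = 0.3048 m/s^2, so 0.4996 ft/s^2 = 0.4996 * 0.3048 = 0.15227808 m/s^2. Sum: 0.50259081 + 0.15227808 = 0.65486889 m/s^2. Result: 0.65486889 m/s^2 ≈ 0.6549 m/s^2 (4 s.f.).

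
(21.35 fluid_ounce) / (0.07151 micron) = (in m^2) 1 fluid_ounce = 2.957353e-05 m^3, so 21.35 fluid_ounce = 21.35 * 2.957353e-05 = 0.00063139486 m^3. 1 micron = 1e-06 m, so 0.07151 micron = 0.07151 * 1e-06 = 7.151e-08 m. Combine: 0.00063139486 m^3 / 7.151e-08 m = 8829.4624 m^2. Result: 8829.4624 m^2 ≈ 8829 m^2 (4 s.f.). Final answer: 8829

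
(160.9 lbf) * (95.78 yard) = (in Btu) 59.41. Check: 1 lbf = 4.4482216 N, so 160.9 lbf = 160.9 * 4.4482216 = 715.71886 N. 1 yard = 0.9144 m, so 95.78 yard = 95.78 * 0.9144 = 87.581232 m. Combine: 715.71886 N * 87.581232 m = 62683.539 J. 1 Btu = 1055.0559 J, so 62683.539 J = 62683.539 / 1055.0559 = 59.412532 Btu ≈ 59.41 Btu (4 s.f.).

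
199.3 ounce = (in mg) 5.65e+06. Check: 1 ounce = 0.028349523 kg, so 199.3 ounce = 199.3 * 0.028349523 = 5.65006 kg. 1 mg = 1e-06 kg, so 5.65006 kg = 5.65006 / 1e-06 = 5650060 mg ≈ 5.65e+06 mg (4 s.f.).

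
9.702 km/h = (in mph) 6.029. Check: 1 km/h = 0.27777778 m/s, so 9.702 km/h = 9.702 * 0.27777778 = 2.695 m/s. 1 mph = 0.44704 m/s, so 2.695 m/s = 2.695 / 0.44704 = 6.0285433 mph ≈ 6.029 mph (4 s.f.).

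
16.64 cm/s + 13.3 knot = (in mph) 15.68. Check: 1 cm/s = 0.01 m/s, so 16.64 cm/s = 16.64 * 0.01 = 0.1664 m/s. 1 knot = 0.51444444 m/s, so 13.3 knot = 13.3 * 0.51444444 = 6.8421111 m/s. Sum: 0.1664 + 6.8421111 = 7.0085111 m/s. 1 mph = 0.44704 m/s, so 7.0085111 m/s = 7.0085111 / 0.44704 = 15.677593 mph ≈ 15.68 mph (4 s.f.).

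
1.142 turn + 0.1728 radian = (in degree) 421. Check: 1 turn = 6.2831853 rad, so 1.142 turn = 1.142 * 6.2831853 = 7.1753976 rad. 0.1728 radian = 0.1728 rad. Sum: 7.1753976 + 0.1728 = 7.3481976 rad. 1 degree = 0.017453293 rad, so 7.3481976 rad = 7.3481976 / 0.017453293 = 421.02071 degree ≈ 421 degree (4 s.f.).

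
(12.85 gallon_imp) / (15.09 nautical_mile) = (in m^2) 1 gallon_imp = 0.00454609 m^3, so 12.85 gallon_imp = 12.85 * 0.00454609 = 0.058417257 m^3. 1 nautical_mile = 1852 m, so 15.09 nautical_mile = 15.09 * 1852 = 27946.68 m. Combine: 0.058417257 m^3 / 27946.68 m = 2.0903111e-06 m^2. Result: 2.0903111e-06 m^2 ≈ 2.09e-06 m^2 (4 s.f.). Final answer: 2.09e-06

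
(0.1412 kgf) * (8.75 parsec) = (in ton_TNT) 8.936e+07. Check: 1 kgf = 9.80665 N, so 0.1412 kgf = 0.1412 * 9.80665 = 1.384699 N. 1 parsec = 3.0856776e+16 m, so 8.75 parsec = 8.75 * 3.0856776e+16 = 2.6999679e+17 m. Combine: 1.384699 N * 2.6999679e+17 m = 3.7386428e+17 J. 1 ton_TNT = 4.184e+09 J, so 3.7386428e+17 J = 3.7386428e+17 / 4.184e+09 = 89355707 ton_TNT ≈ 8.936e+07 ton_TNT (4 s.f.).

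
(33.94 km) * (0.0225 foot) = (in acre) 1 km = 1000 m, so 33.94 km = 33.94 * 1000 = 33940 m. 1 foot = 0.3048 m, so 0.0225 foot = 0.0225 * 0.3048 = 0.006858 m. Combine: 33940 m * 0.006858 m = 232.76052 m^2. 1 acre = 4046.8564 m^2, so 232.76052 m^2 = 232.76052 / 4046.8564 = 0.057516377 acre ≈ 0.05752 acre (4 s.f.). Final answer: 0.05752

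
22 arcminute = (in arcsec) 1 arcminute = 0.00029088821 rad, so 22 arcminute = 22 * 0.00029088821 = 0.0063995406 rad. 1 arcsec = 4.8481368e-06 rad, so 0.0063995406 rad = 0.0063995406 / 4.8481368e-06 = 1320 arcsec. Final answer: 1320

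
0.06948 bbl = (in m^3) 1 bbl = 0.15898729 m^3, so 0.06948 bbl = 0.06948 * 0.15898729 = 0.011046437 m^3. Result: 0.011046437 m^3 ≈ 0.01105 m^3 (4 s.f.). Final answer: 0.01105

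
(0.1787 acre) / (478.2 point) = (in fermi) 4.287e+18. Check: 1 acre = 4046.8564 m^2, so 0.1787 acre = 0.1787 * 4046.8564 = 723.17324 m^2. 1 point = 0.00035277778 m, so 478.2 point = 478.2 * 0.00035277778 = 0.16869833 m. Combine: 723.17324 m^2 / 0.16869833 m = 4286.7836 m. 1 fermi = 1e-15 m, so 4286.7836 m = 4286.7836 / 1e-15 = 4.2867836e+18 fermi ≈ 4.287e+18 fermi (4 s.f.).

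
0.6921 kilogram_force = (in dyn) 1 kilogram_force = 9.80665 N, so 0.6921 kilogram_force = 0.6921 * 9.80665 = 6.7871825 N. 1 dyn = 1e-05 N, so 6.7871825 N = 6.7871825 / 1e-05 = 678718.25 dyn ≈ 6.787e+05 dyn (4 s.f.). Final answer: 6.787e+05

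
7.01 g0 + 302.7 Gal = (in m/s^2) 1 g0 = 9.80665 m/s^2, so 7.01 g0 = 7.01 * 9.80665 = 68.744616 m/s^2. 1 Gal = 0.01 m/s^2, so 302.7 Gal = 302.7 * 0.01 = 3.027 m/s^2. Sum: 68.744616 + 3.027 = 71.771616 m/s^2. Result: 71.771616 m/s^2 ≈ 71.77 m/s^2 (4 s.f.). Final answer: 71.77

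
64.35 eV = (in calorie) 1 eV = 1.6021766e-19 J, so 64.35 eV = 64.35 * 1.6021766e-19 = 1.0310007e-17 J. 1 calorie = 4.184 J, so 1.0310007e-17 J = 1.0310007e-17 / 4.184 = 2.4641507e-18 calorie ≈ 2.464e-18 calorie (4 s.f.). Final answer: 2.464e-18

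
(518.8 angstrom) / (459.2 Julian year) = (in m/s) 3.58e-18. Check: 1 angstrom = 1e-10 m, so 518.8 angstrom = 518.8 * 1e-10 = 5.188e-08 m. 1 Julian year = 31557600 s, so 459.2 Julian year = 459.2 * 31557600 = 1.449125e+10 s. Combine: 5.188e-08 m / 1.449125e+10 s = 3.5800915e-18 m/s. Result: 3.5800915e-18 m/s ≈ 3.58e-18 m/s (4 s.f.).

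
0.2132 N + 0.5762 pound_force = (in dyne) 0.2132 N is already in N. 1 pound_force = 4.4482216 N, so 0.5762 pound_force = 0.5762 * 4.4482216 = 2.5630653 N. Sum: 0.2132 + 2.5630653 = 2.7762653 N. 1 dyne = 1e-05 N, so 2.7762653 N = 2.7762653 / 1e-05 = 277626.53 dyne ≈ 2.776e+05 dyne (4 s.f.). Final answer: 2.776e+05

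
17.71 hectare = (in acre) 43.76. Check: 1 hectare = 10000 m^2, so 17.71 hectare = 17.71 * 10000 = 177100 m^2. 1 acre = 4046.8564 m^2, so 177100 m^2 = 177100 / 4046.8564 = 43.762363 acre ≈ 43.76 acre (4 s.f.).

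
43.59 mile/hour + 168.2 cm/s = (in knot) 41.15. Check: 1 mile/hour = 0.44704 m/s, so 43.59 mile/hour = 43.59 * 0.44704 = 19.486474 m/s. 1 cm/s = 0.01 m/s, so 168.2 cm/s = 168.2 * 0.01 = 1.682 m/s. Sum: 19.486474 + 1.682 = 21.168474 m/s. 1 knot = 0.51444444 m/s, so 21.168474 m/s = 21.168474 / 0.51444444 = 41.148221 knot ≈ 41.15 knot (4 s.f.).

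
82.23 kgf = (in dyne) 8.064e+07. Check: 1 kgf = 9.80665 N, so 82.23 kgf = 82.23 * 9.80665 = 806.40083 N. 1 dyne = 1e-05 N, so 806.40083 N = 806.40083 / 1e-05 = 80640083 dyne ≈ 8.064e+07 dyne (4 s.f.).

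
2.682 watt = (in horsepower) 0.003597. Check: 2.682 watt = 2.682 W. 1 horsepower = 745.69987 W, so 2.682 W = 2.682 / 745.69987 = 0.0035966212 horsepower ≈ 0.003597 horsepower (4 s.f.).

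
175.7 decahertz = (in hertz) 1 decahertz = 10 Hz, so 175.7 decahertz = 175.7 * 10 = 1757 Hz. 1757 Hz = 1757 hertz. Final answer: 1757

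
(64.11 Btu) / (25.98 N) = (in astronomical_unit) 1.74e-08. Check: 1 Btu = 1055.0559 J, so 64.11 Btu = 64.11 * 1055.0559 = 67639.631 J. 25.98 N is already in N. Combine: 67639.631 J / 25.98 N = 2603.527 m. 1 astronomical_unit = 1.4959787e+11 m, so 2603.527 m = 2603.527 / 1.4959787e+11 = 1.7403503e-08 astronomical_unit ≈ 1.74e-08 astronomical_unit (4 s.f.).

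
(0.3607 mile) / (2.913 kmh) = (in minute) 11.96. Check: 1 mile = 1609.344 m, so 0.3607 mile = 0.3607 * 1609.344 = 580.49038 m. 1 kmh = 0.27777778 m/s, so 2.913 kmh = 2.913 * 0.27777778 = 0.80916667 m/s. Combine: 580.49038 m / 0.80916667 m/s = 717.39285 s. 1 minute = 60 s, so 717.39285 s = 717.39285 / 60 = 11.956547 minute ≈ 11.96 minute (4 s.f.).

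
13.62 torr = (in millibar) 18.16. Check: 1 torr = 133.32237 Pa, so 13.62 torr = 13.62 * 133.32237 = 1815.8507 Pa. 1 millibar = 100 Pa, so 1815.8507 Pa = 1815.8507 / 100 = 18.158507 millibar ≈ 18.16 millibar (4 s.f.).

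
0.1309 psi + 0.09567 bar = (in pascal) 1 psi = 6894.7573 Pa, so 0.1309 psi = 0.1309 * 6894.7573 = 902.52373 Pa. 1 bar = 100000 Pa, so 0.09567 bar = 0.09567 * 100000 = 9567 Pa. Sum: 902.52373 + 9567 = 10469.524 Pa. 10469.524 Pa = 10469.524 pascal ≈ 1.047e+04 pascal (4 s.f.). Final answer: 1.047e+04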